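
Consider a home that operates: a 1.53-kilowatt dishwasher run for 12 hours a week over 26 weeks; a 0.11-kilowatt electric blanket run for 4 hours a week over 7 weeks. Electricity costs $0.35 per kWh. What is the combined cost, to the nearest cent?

dishwasher: Runtime = 12 h/week × 26 weeks = 312 h
dishwasher: 1.53 kW × 312 h = 477.36 kWh
electric blanket: Runtime = 4 h/week × 7 weeks = 28 h
electric blanket: 0.11 kW × 28 h = 3.08 kWh
Total energy = 480.44 kWh
Cost = 480.44 × $0.35 = $168.15

$168.15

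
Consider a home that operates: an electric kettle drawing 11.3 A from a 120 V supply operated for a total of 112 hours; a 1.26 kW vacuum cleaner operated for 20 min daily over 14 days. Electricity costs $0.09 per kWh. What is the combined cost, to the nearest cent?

electric kettle: Power = 11.3 A × 120 V = 1356 W = 1.356 kW
electric kettle: 1.356 kW × 112 h = 151.872 kWh
vacuum cleaner: Runtime = 20 min × 14 = 280 min = 4.666666… h
vacuum cleaner: 1.26 kW × 4.666666… h = 5.88 kWh
Total energy = 157.752 kWh
Cost = 157.752 × $0.09 = $14.20

$14.20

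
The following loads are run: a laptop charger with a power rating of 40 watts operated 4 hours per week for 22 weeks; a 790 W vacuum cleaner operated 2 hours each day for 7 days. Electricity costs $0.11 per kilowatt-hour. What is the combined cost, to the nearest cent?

$1.60

laptop charger: Runtime = 4 h/week × 22 weeks = 88 h
laptop charger: 0.04 kW × 88 h = 3.52 kWh
vacuum cleaner: Runtime = 2 h/day × 7 days = 14 h
vacuum cleaner: 0.79 kW × 14 h = 11.06 kWh
Total energy = 14.58 kWh
Cost = 14.58 × $0.11 = $1.60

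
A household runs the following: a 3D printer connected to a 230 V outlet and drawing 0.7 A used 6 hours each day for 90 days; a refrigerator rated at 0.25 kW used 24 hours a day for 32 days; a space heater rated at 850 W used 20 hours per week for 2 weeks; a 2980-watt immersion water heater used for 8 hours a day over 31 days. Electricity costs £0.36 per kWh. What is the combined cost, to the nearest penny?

£378.71

3D printer: Power = 0.7 A × 230 V = 161 W = 0.161 kW
3D printer: Runtime = 6 h/day × 90 days = 540 h
3D printer: 0.161 kW × 540 h = 86.94 kWh
refrigerator: Runtime = 24 h × 32 = 768 h
refrigerator: 0.25 kW × 768 h = 192 kWh
space heater: Runtime = 20 h/week × 2 weeks = 40 h
space heater: 0.85 kW × 40 h = 34 kWh
immersion water heater: Runtime = 8 h/day × 31 days = 248 h
immersion water heater: 2.98 kW × 248 h = 739.04 kWh
Total energy = 1051.98 kWh
Cost = 1051.98 × £0.36 = £378.71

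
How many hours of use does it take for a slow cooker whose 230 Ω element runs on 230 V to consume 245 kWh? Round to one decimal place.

1065.2 h

Power = V²/R = 230²/230 = 230 W = 0.23 kW
Hours = 245 kWh ÷ 0.23 kW = 1065.2 h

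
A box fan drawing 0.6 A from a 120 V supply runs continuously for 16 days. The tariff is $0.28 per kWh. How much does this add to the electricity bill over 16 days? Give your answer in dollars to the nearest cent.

$7.74

Power = 0.6 A × 120 V = 72 W = 0.072 kW
Runtime = 24 h × 16 = 384 h
Energy = 0.072 kW × 384 h = 27.648 kWh
Cost = 27.648 kWh × $0.28/kWh = $7.74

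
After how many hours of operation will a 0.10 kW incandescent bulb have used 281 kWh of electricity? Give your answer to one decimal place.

2810.0 h

Hours = 281 kWh ÷ 0.1 kW = 2810.0 h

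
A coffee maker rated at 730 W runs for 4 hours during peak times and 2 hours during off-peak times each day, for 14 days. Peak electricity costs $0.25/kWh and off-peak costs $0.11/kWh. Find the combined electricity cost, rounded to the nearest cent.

Peak energy = 0.73 kW × 4 h × 14 = 40.88 kWh
Off-peak energy = 0.73 kW × 2 h × 14 = 20.44 kWh
Cost = 40.88 × $0.25 + 20.44 × $0.11 = $10.22 + $2.2484 = $12.47

$12.47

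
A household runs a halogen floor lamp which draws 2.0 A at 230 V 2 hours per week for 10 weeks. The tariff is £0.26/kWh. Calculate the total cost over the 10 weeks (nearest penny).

£2.39

Power = 2.0 A × 230 V = 460 W = 0.46 kW
Runtime = 2 h/week × 10 weeks = 20 h
Energy = 0.46 kW × 20 h = 9.2 kWh
Cost = 9.2 kWh × £0.26/kWh = £2.39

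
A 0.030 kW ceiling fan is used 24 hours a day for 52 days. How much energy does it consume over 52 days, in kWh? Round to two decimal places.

Runtime = 24 h × 52 = 1248 h
Energy = 0.03 kW × 1248 h = 37.44 kWh

37.44 kWh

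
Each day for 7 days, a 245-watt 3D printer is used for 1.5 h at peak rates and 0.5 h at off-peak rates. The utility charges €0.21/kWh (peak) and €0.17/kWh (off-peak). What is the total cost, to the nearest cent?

€0.69

Peak energy = 0.245 kW × 1.5 h × 7 = 2.5725 kWh
Off-peak energy = 0.245 kW × 0.5 h × 7 = 0.8575 kWh
Cost = 2.5725 × €0.21 + 0.8575 × €0.17 = €0.540225 + €0.145775 = €0.69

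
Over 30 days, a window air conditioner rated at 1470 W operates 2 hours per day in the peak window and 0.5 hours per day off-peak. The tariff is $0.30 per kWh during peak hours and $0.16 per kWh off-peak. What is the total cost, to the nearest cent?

$29.99

Peak energy = 1.47 kW × 2 h × 30 = 88.2 kWh
Off-peak energy = 1.47 kW × 0.5 h × 30 = 22.05 kWh
Cost = 88.2 × $0.30 + 22.05 × $0.16 = $26.46 + $3.528 = $29.99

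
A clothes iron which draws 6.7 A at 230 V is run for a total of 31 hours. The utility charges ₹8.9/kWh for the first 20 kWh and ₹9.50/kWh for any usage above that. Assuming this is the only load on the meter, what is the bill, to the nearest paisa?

Power = 6.7 A × 230 V = 1541 W = 1.541 kW
Energy = 1.541 kW × 31 h = 47.771 kWh
Tier 1 (0–20 kWh): 20 × ₹8.9 = ₹178
Above 20 kWh: 27.771 × ₹9.50 = ₹263.8245
Bill = ₹441.82

₹441.82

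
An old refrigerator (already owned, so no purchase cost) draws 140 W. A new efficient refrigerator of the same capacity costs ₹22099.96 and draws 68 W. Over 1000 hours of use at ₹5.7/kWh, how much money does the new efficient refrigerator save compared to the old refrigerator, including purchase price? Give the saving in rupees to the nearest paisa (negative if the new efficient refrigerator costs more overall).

-₹21689.56

old refrigerator: ₹0.00 + (140/1000) kW × 1000 h × ₹5.7 = ₹0.00 + ₹798 = ₹798
new efficient refrigerator: ₹22099.96 + (68/1000) kW × 1000 h × ₹5.7 = ₹22099.96 + ₹387.6 = ₹22487.56
Saving = ₹798 − ₹22487.56 = −₹21689.56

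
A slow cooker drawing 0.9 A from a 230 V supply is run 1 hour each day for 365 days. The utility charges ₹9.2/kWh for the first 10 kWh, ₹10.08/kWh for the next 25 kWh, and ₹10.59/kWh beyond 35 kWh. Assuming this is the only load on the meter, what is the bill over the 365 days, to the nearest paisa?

₹773.48

Power = 0.9 A × 230 V = 207 W = 0.207 kW
Runtime = 1 h/day × 365 days = 365 h
Energy = 0.207 kW × 365 h = 75.555 kWh
Tier 1 (0–10 kWh): 10 × ₹9.2 = ₹92
Tier 2 (10–35 kWh): 25 × ₹10.08 = ₹252
Above 35 kWh: 40.555 × ₹10.59 = ₹429.47745
Bill = ₹773.48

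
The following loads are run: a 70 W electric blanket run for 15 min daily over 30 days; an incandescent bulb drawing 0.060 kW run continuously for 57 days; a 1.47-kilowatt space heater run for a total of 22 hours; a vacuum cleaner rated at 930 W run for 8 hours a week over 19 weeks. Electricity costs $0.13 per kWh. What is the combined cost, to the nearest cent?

$33.32

electric blanket: Runtime = 15 min × 30 = 450 min = 7.5 h
electric blanket: 0.07 kW × 7.5 h = 0.525 kWh
incandescent bulb: Runtime = 24 h × 57 = 1368 h
incandescent bulb: 0.06 kW × 1368 h = 82.08 kWh
space heater: 1.47 kW × 22 h = 32.34 kWh
vacuum cleaner: Runtime = 8 h/week × 19 weeks = 152 h
vacuum cleaner: 0.93 kW × 152 h = 141.36 kWh
Total energy = 256.305 kWh
Cost = 256.305 × $0.13 = $33.32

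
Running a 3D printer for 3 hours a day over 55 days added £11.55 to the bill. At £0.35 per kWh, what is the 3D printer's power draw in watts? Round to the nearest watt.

200 W

Energy = £11.55 ÷ £0.35/kWh = 33 kWh
Runtime = 3 h/day × 55 days = 165 h
Power = 33 kWh ÷ 165 h = 0.2 kW = 200 W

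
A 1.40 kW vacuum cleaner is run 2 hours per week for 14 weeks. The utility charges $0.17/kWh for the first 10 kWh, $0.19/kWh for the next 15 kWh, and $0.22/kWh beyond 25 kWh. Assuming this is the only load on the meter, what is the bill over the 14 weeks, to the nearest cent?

Runtime = 2 h/week × 14 weeks = 28 h
Energy = 1.4 kW × 28 h = 39.2 kWh
Tier 1 (0–10 kWh): 10 × $0.17 = $1.7
Tier 2 (10–25 kWh): 15 × $0.19 = $2.85
Above 25 kWh: 14.2 × $0.22 = $3.124
Bill = $7.67

$7.67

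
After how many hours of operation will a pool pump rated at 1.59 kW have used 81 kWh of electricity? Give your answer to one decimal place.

Hours = 81 kWh ÷ 1.59 kW = 50.9 h

50.9 h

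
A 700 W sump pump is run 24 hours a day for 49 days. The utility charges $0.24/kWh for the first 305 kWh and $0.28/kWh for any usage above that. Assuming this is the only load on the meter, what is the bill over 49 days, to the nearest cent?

Runtime = 24 h × 49 = 1176 h
Energy = 0.7 kW × 1176 h = 823.2 kWh
Tier 1 (0–305 kWh): 305 × $0.24 = $73.2
Above 305 kWh: 518.2 × $0.28 = $145.096
Bill = $218.30

$218.30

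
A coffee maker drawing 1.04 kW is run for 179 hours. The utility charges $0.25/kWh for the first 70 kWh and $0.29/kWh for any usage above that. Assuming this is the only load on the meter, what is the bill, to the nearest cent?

Energy = 1.04 kW × 179 h = 186.16 kWh
Tier 1 (0–70 kWh): 70 × $0.25 = $17.5
Above 70 kWh: 116.16 × $0.29 = $33.6864
Bill = $51.19

$51.19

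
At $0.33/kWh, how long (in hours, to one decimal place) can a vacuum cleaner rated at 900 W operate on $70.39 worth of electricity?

237.0 h

Energy available = $70.39 ÷ $0.33/kWh = 213.303 kWh
Hours = 213.303 kWh ÷ 0.9 kW = 237.0 h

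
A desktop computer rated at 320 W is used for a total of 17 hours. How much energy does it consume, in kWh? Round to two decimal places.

5.44 kWh

Energy = 0.32 kW × 17 h = 5.44 kWh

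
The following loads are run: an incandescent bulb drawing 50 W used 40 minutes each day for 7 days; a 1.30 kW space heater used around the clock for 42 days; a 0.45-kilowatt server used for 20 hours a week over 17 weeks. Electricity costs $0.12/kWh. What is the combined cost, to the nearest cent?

incandescent bulb: Runtime = 40 min × 7 = 280 min = 4.666666… h
incandescent bulb: 0.05 kW × 4.666666… h = 0.233333… kWh
space heater: Runtime = 24 h × 42 = 1008 h
space heater: 1.3 kW × 1008 h = 1310.4 kWh
server: Runtime = 20 h/week × 17 weeks = 340 h
server: 0.45 kW × 340 h = 153 kWh
Total energy = 1463.633333… kWh
Cost = 1463.633333… × $0.12 = $175.64

$175.64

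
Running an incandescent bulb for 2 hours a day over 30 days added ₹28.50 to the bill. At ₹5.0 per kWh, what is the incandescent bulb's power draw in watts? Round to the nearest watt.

95 W

Energy = ₹28.50 ÷ ₹5.0/kWh = 5.7 kWh
Runtime = 2 h/day × 30 days = 60 h
Power = 5.7 kWh ÷ 60 h = 0.095 kW = 95 W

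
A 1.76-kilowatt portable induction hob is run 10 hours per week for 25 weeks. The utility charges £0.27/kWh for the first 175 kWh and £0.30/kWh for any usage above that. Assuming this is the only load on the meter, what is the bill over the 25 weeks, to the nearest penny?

Runtime = 10 h/week × 25 weeks = 250 h
Energy = 1.76 kW × 250 h = 440 kWh
Tier 1 (0–175 kWh): 175 × £0.27 = £47.25
Above 175 kWh: 265 × £0.30 = £79.5
Bill = £126.75

£126.75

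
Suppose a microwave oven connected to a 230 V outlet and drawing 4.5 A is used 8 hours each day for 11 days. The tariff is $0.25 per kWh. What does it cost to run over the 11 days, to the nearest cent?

$22.77

Power = 4.5 A × 230 V = 1035 W = 1.035 kW
Runtime = 8 h/day × 11 days = 88 h
Energy = 1.035 kW × 88 h = 91.08 kWh
Cost = 91.08 kWh × $0.25/kWh = $22.77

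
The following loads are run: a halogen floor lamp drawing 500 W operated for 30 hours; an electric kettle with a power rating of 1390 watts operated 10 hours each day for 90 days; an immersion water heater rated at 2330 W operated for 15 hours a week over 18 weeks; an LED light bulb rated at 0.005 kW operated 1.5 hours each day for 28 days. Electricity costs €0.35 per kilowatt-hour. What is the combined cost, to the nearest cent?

€663.36

halogen floor lamp: 0.5 kW × 30 h = 15 kWh
electric kettle: Runtime = 10 h/day × 90 days = 900 h
electric kettle: 1.39 kW × 900 h = 1251 kWh
immersion water heater: Runtime = 15 h/week × 18 weeks = 270 h
immersion water heater: 2.33 kW × 270 h = 629.1 kWh
LED light bulb: Runtime = 1.5 h/day × 28 days = 42 h
LED light bulb: 0.005 kW × 42 h = 0.21 kWh
Total energy = 1895.31 kWh
Cost = 1895.31 × €0.35 = €663.36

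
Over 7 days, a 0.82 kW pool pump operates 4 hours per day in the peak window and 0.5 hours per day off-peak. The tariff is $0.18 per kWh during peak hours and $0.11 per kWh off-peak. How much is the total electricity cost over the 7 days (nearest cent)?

Peak energy = 0.82 kW × 4 h × 7 = 22.96 kWh
Off-peak energy = 0.82 kW × 0.5 h × 7 = 2.87 kWh
Cost = 22.96 × $0.18 + 2.87 × $0.11 = $4.1328 + $0.3157 = $4.45

$4.45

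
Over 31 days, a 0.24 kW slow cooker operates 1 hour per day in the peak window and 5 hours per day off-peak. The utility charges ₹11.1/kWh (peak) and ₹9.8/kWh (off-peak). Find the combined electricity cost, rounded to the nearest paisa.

Peak energy = 0.24 kW × 1 h × 31 = 7.44 kWh
Off-peak energy = 0.24 kW × 5 h × 31 = 37.2 kWh
Cost = 7.44 × ₹11.1 + 37.2 × ₹9.8 = ₹82.584 + ₹364.56 = ₹447.14

₹447.14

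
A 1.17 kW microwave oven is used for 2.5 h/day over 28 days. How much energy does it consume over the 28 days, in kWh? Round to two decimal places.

Runtime = 2.5 h/day × 28 days = 70 h
Energy = 1.17 kW × 70 h = 81.9 kWh

81.90 kWh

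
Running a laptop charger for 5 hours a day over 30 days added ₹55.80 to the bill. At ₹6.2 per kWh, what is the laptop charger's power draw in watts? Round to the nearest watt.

60 W

Energy = ₹55.80 ÷ ₹6.2/kWh = 9 kWh
Runtime = 5 h/day × 30 days = 150 h
Power = 9 kWh ÷ 150 h = 0.06 kW = 60 W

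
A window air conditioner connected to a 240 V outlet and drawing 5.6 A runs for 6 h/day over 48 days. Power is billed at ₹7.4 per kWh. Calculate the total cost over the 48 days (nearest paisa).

₹2864.33

Power = 5.6 A × 240 V = 1344 W = 1.344 kW
Runtime = 6 h/day × 48 days = 288 h
Energy = 1.344 kW × 288 h = 387.072 kWh
Cost = 387.072 kWh × ₹7.4/kWh = ₹2864.33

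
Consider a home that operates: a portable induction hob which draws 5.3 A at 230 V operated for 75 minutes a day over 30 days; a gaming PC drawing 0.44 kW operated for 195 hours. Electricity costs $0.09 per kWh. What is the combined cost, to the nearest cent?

$11.84

portable induction hob: Power = 5.3 A × 230 V = 1219 W = 1.219 kW
portable induction hob: Runtime = 75 min × 30 = 2250 min = 37.5 h
portable induction hob: 1.219 kW × 37.5 h = 45.7125 kWh
gaming PC: 0.44 kW × 195 h = 85.8 kWh
Total energy = 131.5125 kWh
Cost = 131.5125 × $0.09 = $11.84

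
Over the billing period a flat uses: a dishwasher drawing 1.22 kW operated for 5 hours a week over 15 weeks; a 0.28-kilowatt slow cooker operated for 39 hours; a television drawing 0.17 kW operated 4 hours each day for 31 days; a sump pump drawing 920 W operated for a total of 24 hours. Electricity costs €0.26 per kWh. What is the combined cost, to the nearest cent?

dishwasher: Runtime = 5 h/week × 15 weeks = 75 h
dishwasher: 1.22 kW × 75 h = 91.5 kWh
slow cooker: 0.28 kW × 39 h = 10.92 kWh
television: Runtime = 4 h/day × 31 days = 124 h
television: 0.17 kW × 124 h = 21.08 kWh
sump pump: 0.92 kW × 24 h = 22.08 kWh
Total energy = 145.58 kWh
Cost = 145.58 × €0.26 = €37.85

€37.85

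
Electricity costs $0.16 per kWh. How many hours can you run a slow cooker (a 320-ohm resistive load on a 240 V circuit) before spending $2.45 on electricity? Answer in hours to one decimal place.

85.1 h

Power = V²/R = 240²/320 = 180 W = 0.18 kW
Energy available = $2.45 ÷ $0.16/kWh = 15.3125 kWh
Hours = 15.3125 kWh ÷ 0.18 kW = 85.1 h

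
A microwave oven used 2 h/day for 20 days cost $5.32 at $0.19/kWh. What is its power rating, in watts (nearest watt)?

700 W

Energy = $5.32 ÷ $0.19/kWh = 28 kWh
Runtime = 2 h/day × 20 days = 40 h
Power = 28 kWh ÷ 40 h = 0.7 kW = 700 W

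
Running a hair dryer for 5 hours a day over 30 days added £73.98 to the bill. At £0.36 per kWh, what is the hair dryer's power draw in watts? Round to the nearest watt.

1370 W

Energy = £73.98 ÷ £0.36/kWh = 205.5 kWh
Runtime = 5 h/day × 30 days = 150 h
Power = 205.5 kWh ÷ 150 h = 1.37 kW = 1370 W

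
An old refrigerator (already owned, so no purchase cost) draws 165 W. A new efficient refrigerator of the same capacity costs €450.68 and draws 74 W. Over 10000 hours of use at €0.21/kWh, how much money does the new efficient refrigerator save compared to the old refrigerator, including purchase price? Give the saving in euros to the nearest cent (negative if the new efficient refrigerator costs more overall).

old refrigerator: €0.00 + (165/1000) kW × 10000 h × €0.21 = €0.00 + €346.5 = €346.5
new efficient refrigerator: €450.68 + (74/1000) kW × 10000 h × €0.21 = €450.68 + €155.4 = €606.08
Saving = €346.5 − €606.08 = −€259.58

-€259.58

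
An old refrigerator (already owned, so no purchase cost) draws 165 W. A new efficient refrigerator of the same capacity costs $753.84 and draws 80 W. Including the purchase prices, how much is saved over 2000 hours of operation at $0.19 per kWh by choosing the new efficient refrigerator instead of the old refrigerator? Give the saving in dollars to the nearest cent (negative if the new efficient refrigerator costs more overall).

old refrigerator: $0.00 + (165/1000) kW × 2000 h × $0.19 = $0.00 + $62.7 = $62.7
new efficient refrigerator: $753.84 + (80/1000) kW × 2000 h × $0.19 = $753.84 + $30.4 = $784.24
Saving = $62.7 − $784.24 = −$721.54

-$721.54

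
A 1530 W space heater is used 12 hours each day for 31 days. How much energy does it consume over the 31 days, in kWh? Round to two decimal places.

Runtime = 12 h/day × 31 days = 372 h
Energy = 1.53 kW × 372 h = 569.16 kWh

569.16 kWh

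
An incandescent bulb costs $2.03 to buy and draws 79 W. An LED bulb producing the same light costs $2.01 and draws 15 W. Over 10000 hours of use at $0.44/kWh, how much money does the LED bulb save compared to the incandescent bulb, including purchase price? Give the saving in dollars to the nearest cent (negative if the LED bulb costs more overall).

incandescent bulb: $2.03 + (79/1000) kW × 10000 h × $0.44 = $2.03 + $347.6 = $349.63
LED bulb: $2.01 + (15/1000) kW × 10000 h × $0.44 = $2.01 + $66 = $68.01
Saving = $349.63 − $68.01 = $281.62

$281.62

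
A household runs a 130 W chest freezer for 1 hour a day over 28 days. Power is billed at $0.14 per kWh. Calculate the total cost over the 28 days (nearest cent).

Runtime = 1 h/day × 28 days = 28 h
Energy = 0.13 kW × 28 h = 3.64 kWh
Cost = 3.64 kWh × $0.14/kWh = $0.51

$0.51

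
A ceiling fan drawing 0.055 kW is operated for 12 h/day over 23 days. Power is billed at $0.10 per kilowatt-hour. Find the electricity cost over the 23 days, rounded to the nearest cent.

$1.52

Runtime = 12 h/day × 23 days = 276 h
Energy = 0.055 kW × 276 h = 15.18 kWh
Cost = 15.18 kWh × $0.10/kWh = $1.52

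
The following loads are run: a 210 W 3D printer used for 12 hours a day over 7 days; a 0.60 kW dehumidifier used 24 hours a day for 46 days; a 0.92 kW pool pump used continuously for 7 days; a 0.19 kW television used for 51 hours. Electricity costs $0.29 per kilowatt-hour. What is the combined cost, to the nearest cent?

3D printer: Runtime = 12 h/day × 7 days = 84 h
3D printer: 0.21 kW × 84 h = 17.64 kWh
dehumidifier: Runtime = 24 h × 46 = 1104 h
dehumidifier: 0.6 kW × 1104 h = 662.4 kWh
pool pump: Runtime = 24 h × 7 = 168 h
pool pump: 0.92 kW × 168 h = 154.56 kWh
television: 0.19 kW × 51 h = 9.69 kWh
Total energy = 844.29 kWh
Cost = 844.29 × $0.29 = $244.84

$244.84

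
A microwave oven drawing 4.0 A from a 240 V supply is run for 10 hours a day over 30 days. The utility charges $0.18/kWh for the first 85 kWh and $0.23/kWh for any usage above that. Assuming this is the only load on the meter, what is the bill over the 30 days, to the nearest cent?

$61.99

Power = 4.0 A × 240 V = 960 W = 0.96 kW
Runtime = 10 h/day × 30 days = 300 h
Energy = 0.96 kW × 300 h = 288 kWh
Tier 1 (0–85 kWh): 85 × $0.18 = $15.3
Above 85 kWh: 203 × $0.23 = $46.69
Bill = $61.99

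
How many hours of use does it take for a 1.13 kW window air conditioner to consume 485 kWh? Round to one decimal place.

Hours = 485 kWh ÷ 1.13 kW = 429.2 h

429.2 h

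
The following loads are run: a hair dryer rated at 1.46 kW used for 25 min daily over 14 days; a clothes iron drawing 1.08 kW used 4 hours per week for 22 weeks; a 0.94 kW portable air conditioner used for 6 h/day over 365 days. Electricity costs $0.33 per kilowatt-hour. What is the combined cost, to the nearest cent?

hair dryer: Runtime = 25 min × 14 = 350 min = 5.833333… h
hair dryer: 1.46 kW × 5.833333… h = 8.516666… kWh
clothes iron: Runtime = 4 h/week × 22 weeks = 88 h
clothes iron: 1.08 kW × 88 h = 95.04 kWh
portable air conditioner: Runtime = 6 h/day × 365 days = 2190 h
portable air conditioner: 0.94 kW × 2190 h = 2058.6 kWh
Total energy = 2162.156666… kWh
Cost = 2162.156666… × $0.33 = $713.51

$713.51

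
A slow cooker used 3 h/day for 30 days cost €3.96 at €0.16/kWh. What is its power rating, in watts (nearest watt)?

275 W

Energy = €3.96 ÷ €0.16/kWh = 24.75 kWh
Runtime = 3 h/day × 30 days = 90 h
Power = 24.75 kWh ÷ 90 h = 0.275 kW = 275 W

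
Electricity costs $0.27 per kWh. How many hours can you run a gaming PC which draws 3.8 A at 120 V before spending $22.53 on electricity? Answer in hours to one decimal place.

183.0 h

Power = 3.8 A × 120 V = 456 W = 0.456 kW
Energy available = $22.53 ÷ $0.27/kWh = 83.4444 kWh
Hours = 83.4444 kWh ÷ 0.456 kW = 183.0 h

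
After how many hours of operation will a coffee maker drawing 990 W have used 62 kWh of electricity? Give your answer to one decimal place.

Hours = 62 kWh ÷ 0.99 kW = 62.6 h

62.6 h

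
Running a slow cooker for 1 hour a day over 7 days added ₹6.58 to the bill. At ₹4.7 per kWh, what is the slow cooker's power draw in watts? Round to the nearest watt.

200 W

Energy = ₹6.58 ÷ ₹4.7/kWh = 1.4 kWh
Runtime = 1 h/day × 7 days = 7 h
Power = 1.4 kWh ÷ 7 h = 0.2 kW = 200 W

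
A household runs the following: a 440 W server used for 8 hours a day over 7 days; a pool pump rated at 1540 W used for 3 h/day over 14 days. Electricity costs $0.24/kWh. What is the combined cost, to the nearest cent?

$21.44

server: Runtime = 8 h/day × 7 days = 56 h
server: 0.44 kW × 56 h = 24.64 kWh
pool pump: Runtime = 3 h/day × 14 days = 42 h
pool pump: 1.54 kW × 42 h = 64.68 kWh
Total energy = 89.32 kWh
Cost = 89.32 × $0.24 = $21.44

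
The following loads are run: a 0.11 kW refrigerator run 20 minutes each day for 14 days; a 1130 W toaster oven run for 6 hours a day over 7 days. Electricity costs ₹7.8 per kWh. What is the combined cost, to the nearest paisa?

₹374.19

refrigerator: Runtime = 20 min × 14 = 280 min = 4.666666… h
refrigerator: 0.11 kW × 4.666666… h = 0.513333… kWh
toaster oven: Runtime = 6 h/day × 7 days = 42 h
toaster oven: 1.13 kW × 42 h = 47.46 kWh
Total energy = 47.973333… kWh
Cost = 47.973333… × ₹7.8 = ₹374.19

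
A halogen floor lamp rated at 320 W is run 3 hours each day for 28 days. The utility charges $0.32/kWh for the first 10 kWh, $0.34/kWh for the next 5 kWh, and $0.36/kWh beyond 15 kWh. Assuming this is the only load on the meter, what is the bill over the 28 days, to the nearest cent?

Runtime = 3 h/day × 28 days = 84 h
Energy = 0.32 kW × 84 h = 26.88 kWh
Tier 1 (0–10 kWh): 10 × $0.32 = $3.2
Tier 2 (10–15 kWh): 5 × $0.34 = $1.7
Above 15 kWh: 11.88 × $0.36 = $4.2768
Bill = $9.18

$9.18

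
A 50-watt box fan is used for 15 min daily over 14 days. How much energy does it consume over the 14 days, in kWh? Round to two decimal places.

Runtime = 15 min × 14 = 210 min = 3.5 h
Energy = 0.05 kW × 3.5 h = 0.175 kWh ≈ 0.18 kWh

0.18 kWh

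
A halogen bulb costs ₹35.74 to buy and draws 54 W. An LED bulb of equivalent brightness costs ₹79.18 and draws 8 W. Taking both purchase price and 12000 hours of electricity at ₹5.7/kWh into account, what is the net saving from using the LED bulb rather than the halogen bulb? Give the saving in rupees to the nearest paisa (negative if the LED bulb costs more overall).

halogen bulb: ₹35.74 + (54/1000) kW × 12000 h × ₹5.7 = ₹35.74 + ₹3693.6 = ₹3729.34
LED bulb: ₹79.18 + (8/1000) kW × 12000 h × ₹5.7 = ₹79.18 + ₹547.2 = ₹626.38
Saving = ₹3729.34 − ₹626.38 = ₹3102.96

₹3102.96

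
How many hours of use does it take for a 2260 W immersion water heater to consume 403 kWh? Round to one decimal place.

Hours = 403 kWh ÷ 2.26 kW = 178.3 h

178.3 h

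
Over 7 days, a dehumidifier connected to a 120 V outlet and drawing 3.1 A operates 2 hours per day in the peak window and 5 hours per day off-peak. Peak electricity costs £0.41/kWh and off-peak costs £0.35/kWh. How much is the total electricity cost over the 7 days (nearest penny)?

£6.69

Power = 3.1 A × 120 V = 372 W = 0.372 kW
Peak energy = 0.372 kW × 2 h × 7 = 5.208 kWh
Off-peak energy = 0.372 kW × 5 h × 7 = 13.02 kWh
Cost = 5.208 × £0.41 + 13.02 × £0.35 = £2.13528 + £4.557 = £6.69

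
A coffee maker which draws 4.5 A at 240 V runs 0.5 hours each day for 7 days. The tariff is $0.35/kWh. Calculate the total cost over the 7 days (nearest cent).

Power = 4.5 A × 240 V = 1080 W = 1.08 kW
Runtime = 0.5 h/day × 7 days = 3.5 h
Energy = 1.08 kW × 3.5 h = 3.78 kWh
Cost = 3.78 kWh × $0.35/kWh = $1.32

$1.32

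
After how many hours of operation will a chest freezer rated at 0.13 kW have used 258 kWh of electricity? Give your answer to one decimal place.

1984.6 h

Hours = 258 kWh ÷ 0.13 kW = 1984.6 h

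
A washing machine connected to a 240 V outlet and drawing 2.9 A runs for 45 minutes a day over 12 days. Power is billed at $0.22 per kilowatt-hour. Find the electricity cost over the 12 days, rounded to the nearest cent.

$1.38

Power = 2.9 A × 240 V = 696 W = 0.696 kW
Runtime = 45 min × 12 = 540 min = 9 h
Energy = 0.696 kW × 9 h = 6.264 kWh
Cost = 6.264 kWh × $0.22/kWh = $1.38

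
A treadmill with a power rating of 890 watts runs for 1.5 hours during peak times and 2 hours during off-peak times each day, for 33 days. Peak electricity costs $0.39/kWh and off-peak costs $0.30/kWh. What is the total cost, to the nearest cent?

Peak energy = 0.89 kW × 1.5 h × 33 = 44.055 kWh
Off-peak energy = 0.89 kW × 2 h × 33 = 58.74 kWh
Cost = 44.055 × $0.39 + 58.74 × $0.30 = $17.18145 + $17.622 = $34.80

$34.80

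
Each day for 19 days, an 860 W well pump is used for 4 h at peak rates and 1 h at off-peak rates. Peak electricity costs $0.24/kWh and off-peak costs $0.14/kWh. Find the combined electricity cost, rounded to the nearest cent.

Peak energy = 0.86 kW × 4 h × 19 = 65.36 kWh
Off-peak energy = 0.86 kW × 1 h × 19 = 16.34 kWh
Cost = 65.36 × $0.24 + 16.34 × $0.14 = $15.6864 + $2.2876 = $17.97

$17.97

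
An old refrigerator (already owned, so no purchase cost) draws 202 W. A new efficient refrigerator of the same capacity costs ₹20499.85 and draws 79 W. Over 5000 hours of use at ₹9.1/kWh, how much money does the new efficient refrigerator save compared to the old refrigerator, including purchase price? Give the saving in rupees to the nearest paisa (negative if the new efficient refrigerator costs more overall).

-₹14903.35

old refrigerator: ₹0.00 + (202/1000) kW × 5000 h × ₹9.1 = ₹0.00 + ₹9191 = ₹9191
new efficient refrigerator: ₹20499.85 + (79/1000) kW × 5000 h × ₹9.1 = ₹20499.85 + ₹3594.5 = ₹24094.35
Saving = ₹9191 − ₹24094.35 = −₹14903.35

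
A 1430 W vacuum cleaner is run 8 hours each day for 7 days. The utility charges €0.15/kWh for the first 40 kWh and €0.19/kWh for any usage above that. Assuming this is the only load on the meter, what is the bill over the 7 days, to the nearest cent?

Runtime = 8 h/day × 7 days = 56 h
Energy = 1.43 kW × 56 h = 80.08 kWh
Tier 1 (0–40 kWh): 40 × €0.15 = €6
Above 40 kWh: 40.08 × €0.19 = €7.6152
Bill = €13.62

€13.62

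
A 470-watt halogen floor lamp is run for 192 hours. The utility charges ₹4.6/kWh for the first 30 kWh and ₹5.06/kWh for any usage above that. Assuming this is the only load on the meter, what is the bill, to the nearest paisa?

₹442.81

Energy = 0.47 kW × 192 h = 90.24 kWh
Tier 1 (0–30 kWh): 30 × ₹4.6 = ₹138
Above 30 kWh: 60.24 × ₹5.06 = ₹304.8144
Bill = ₹442.81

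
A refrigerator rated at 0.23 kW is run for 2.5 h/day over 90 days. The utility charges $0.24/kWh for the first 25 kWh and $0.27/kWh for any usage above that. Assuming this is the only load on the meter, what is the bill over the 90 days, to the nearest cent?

Runtime = 2.5 h/day × 90 days = 225 h
Energy = 0.23 kW × 225 h = 51.75 kWh
Tier 1 (0–25 kWh): 25 × $0.24 = $6
Above 25 kWh: 26.75 × $0.27 = $7.2225
Bill = $13.22

$13.22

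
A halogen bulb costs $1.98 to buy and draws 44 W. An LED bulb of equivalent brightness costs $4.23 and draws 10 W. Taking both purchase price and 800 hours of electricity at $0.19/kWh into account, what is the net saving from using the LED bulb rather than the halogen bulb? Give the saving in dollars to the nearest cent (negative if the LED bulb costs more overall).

$2.92

halogen bulb: $1.98 + (44/1000) kW × 800 h × $0.19 = $1.98 + $6.688 = $8.668
LED bulb: $4.23 + (10/1000) kW × 800 h × $0.19 = $4.23 + $1.52 = $5.75
Saving = $8.668 − $5.75 = $2.918 → $2.92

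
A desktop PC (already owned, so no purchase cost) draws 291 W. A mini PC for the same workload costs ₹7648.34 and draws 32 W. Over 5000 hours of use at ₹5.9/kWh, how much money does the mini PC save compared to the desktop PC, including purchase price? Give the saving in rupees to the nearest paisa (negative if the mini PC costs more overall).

-₹7.84

desktop PC: ₹0.00 + (291/1000) kW × 5000 h × ₹5.9 = ₹0.00 + ₹8584.5 = ₹8584.5
mini PC: ₹7648.34 + (32/1000) kW × 5000 h × ₹5.9 = ₹7648.34 + ₹944 = ₹8592.34
Saving = ₹8584.5 − ₹8592.34 = −₹7.84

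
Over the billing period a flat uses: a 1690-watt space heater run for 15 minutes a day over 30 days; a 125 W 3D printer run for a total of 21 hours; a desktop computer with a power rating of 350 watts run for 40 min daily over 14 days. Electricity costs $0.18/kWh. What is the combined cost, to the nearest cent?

$3.34

space heater: Runtime = 15 min × 30 = 450 min = 7.5 h
space heater: 1.69 kW × 7.5 h = 12.675 kWh
3D printer: 0.125 kW × 21 h = 2.625 kWh
desktop computer: Runtime = 40 min × 14 = 560 min = 9.333333… h
desktop computer: 0.35 kW × 9.333333… h = 3.266666… kWh
Total energy = 18.566666… kWh
Cost = 18.566666… × $0.18 = $3.34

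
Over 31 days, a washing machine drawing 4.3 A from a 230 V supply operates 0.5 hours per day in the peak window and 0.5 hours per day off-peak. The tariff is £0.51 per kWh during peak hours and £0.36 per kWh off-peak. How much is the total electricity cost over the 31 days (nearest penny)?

Power = 4.3 A × 230 V = 989 W = 0.989 kW
Peak energy = 0.989 kW × 0.5 h × 31 = 15.3295 kWh
Off-peak energy = 0.989 kW × 0.5 h × 31 = 15.3295 kWh
Cost = 15.3295 × £0.51 + 15.3295 × £0.36 = £7.818045 + £5.51862 = £13.34

£13.34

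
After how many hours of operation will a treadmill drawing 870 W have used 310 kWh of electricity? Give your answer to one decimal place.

356.3 h

Hours = 310 kWh ÷ 0.87 kW = 356.3 h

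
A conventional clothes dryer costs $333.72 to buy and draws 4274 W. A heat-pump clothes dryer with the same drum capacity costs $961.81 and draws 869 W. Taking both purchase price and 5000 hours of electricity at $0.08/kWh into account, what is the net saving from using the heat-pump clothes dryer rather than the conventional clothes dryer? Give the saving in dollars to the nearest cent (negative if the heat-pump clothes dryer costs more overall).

$733.91

conventional clothes dryer: $333.72 + (4274/1000) kW × 5000 h × $0.08 = $333.72 + $1709.6 = $2043.32
heat-pump clothes dryer: $961.81 + (869/1000) kW × 5000 h × $0.08 = $961.81 + $347.6 = $1309.41
Saving = $2043.32 − $1309.41 = $733.91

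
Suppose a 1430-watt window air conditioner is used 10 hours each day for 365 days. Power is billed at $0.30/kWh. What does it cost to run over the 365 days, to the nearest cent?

$1565.85

Runtime = 10 h/day × 365 days = 3650 h
Energy = 1.43 kW × 3650 h = 5219.5 kWh
Cost = 5219.5 kWh × $0.30/kWh = $1565.85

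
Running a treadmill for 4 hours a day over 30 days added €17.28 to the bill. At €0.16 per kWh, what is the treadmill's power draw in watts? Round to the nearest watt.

900 W

Energy = €17.28 ÷ €0.16/kWh = 108 kWh
Runtime = 4 h/day × 30 days = 120 h
Power = 108 kWh ÷ 120 h = 0.9 kW = 900 W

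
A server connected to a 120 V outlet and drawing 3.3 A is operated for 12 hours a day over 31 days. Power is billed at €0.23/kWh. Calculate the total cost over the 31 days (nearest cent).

Power = 3.3 A × 120 V = 396 W = 0.396 kW
Runtime = 12 h/day × 31 days = 372 h
Energy = 0.396 kW × 372 h = 147.312 kWh
Cost = 147.312 kWh × €0.23/kWh = €33.88

€33.88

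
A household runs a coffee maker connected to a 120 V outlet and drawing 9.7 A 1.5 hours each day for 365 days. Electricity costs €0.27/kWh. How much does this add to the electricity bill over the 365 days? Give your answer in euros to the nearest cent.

Power = 9.7 A × 120 V = 1164 W = 1.164 kW
Runtime = 1.5 h/day × 365 days = 547.5 h
Energy = 1.164 kW × 547.5 h = 637.29 kWh
Cost = 637.29 kWh × €0.27/kWh = €172.07

€172.07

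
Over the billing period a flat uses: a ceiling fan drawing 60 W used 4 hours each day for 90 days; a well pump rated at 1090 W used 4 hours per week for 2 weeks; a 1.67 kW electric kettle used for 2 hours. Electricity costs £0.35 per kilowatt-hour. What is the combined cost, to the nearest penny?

ceiling fan: Runtime = 4 h/day × 90 days = 360 h
ceiling fan: 0.06 kW × 360 h = 21.6 kWh
well pump: Runtime = 4 h/week × 2 weeks = 8 h
well pump: 1.09 kW × 8 h = 8.72 kWh
electric kettle: 1.67 kW × 2 h = 3.34 kWh
Total energy = 33.66 kWh
Cost = 33.66 × £0.35 = £11.78

£11.78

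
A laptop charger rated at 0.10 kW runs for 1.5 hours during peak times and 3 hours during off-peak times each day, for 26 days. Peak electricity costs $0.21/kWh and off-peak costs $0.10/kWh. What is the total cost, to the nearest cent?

$1.60

Peak energy = 0.1 kW × 1.5 h × 26 = 3.9 kWh
Off-peak energy = 0.1 kW × 3 h × 26 = 7.8 kWh
Cost = 3.9 × $0.21 + 7.8 × $0.10 = $0.819 + $0.78 = $1.60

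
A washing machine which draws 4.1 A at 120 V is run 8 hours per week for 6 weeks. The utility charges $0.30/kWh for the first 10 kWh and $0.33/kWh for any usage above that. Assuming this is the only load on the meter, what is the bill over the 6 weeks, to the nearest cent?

$7.49

Power = 4.1 A × 120 V = 492 W = 0.492 kW
Runtime = 8 h/week × 6 weeks = 48 h
Energy = 0.492 kW × 48 h = 23.616 kWh
Tier 1 (0–10 kWh): 10 × $0.30 = $3
Above 10 kWh: 13.616 × $0.33 = $4.49328
Bill = $7.49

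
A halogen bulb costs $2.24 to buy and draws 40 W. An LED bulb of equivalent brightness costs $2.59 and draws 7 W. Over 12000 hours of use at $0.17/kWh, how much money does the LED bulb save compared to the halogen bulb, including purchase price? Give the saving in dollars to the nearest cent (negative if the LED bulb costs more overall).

$66.97

halogen bulb: $2.24 + (40/1000) kW × 12000 h × $0.17 = $2.24 + $81.6 = $83.84
LED bulb: $2.59 + (7/1000) kW × 12000 h × $0.17 = $2.59 + $14.28 = $16.87
Saving = $83.84 − $16.87 = $66.97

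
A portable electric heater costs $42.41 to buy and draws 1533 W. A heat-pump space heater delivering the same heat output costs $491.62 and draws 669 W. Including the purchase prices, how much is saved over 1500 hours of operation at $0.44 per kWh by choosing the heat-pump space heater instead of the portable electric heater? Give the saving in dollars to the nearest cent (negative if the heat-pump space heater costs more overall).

portable electric heater: $42.41 + (1533/1000) kW × 1500 h × $0.44 = $42.41 + $1011.78 = $1054.19
heat-pump space heater: $491.62 + (669/1000) kW × 1500 h × $0.44 = $491.62 + $441.54 = $933.16
Saving = $1054.19 − $933.16 = $121.03

$121.03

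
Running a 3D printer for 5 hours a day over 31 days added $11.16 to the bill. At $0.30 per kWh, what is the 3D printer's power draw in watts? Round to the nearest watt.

240 W

Energy = $11.16 ÷ $0.30/kWh = 37.2 kWh
Runtime = 5 h/day × 31 days = 155 h
Power = 37.2 kWh ÷ 155 h = 0.24 kW = 240 W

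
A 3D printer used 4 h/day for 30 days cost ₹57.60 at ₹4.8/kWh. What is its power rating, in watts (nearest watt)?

100 W

Energy = ₹57.60 ÷ ₹4.8/kWh = 12 kWh
Runtime = 4 h/day × 30 days = 120 h
Power = 12 kWh ÷ 120 h = 0.1 kW = 100 W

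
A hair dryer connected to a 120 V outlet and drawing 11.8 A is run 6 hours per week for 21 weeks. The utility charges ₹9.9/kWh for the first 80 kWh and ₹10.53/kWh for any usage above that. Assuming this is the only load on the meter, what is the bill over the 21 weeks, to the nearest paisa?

₹1828.32

Power = 11.8 A × 120 V = 1416 W = 1.416 kW
Runtime = 6 h/week × 21 weeks = 126 h
Energy = 1.416 kW × 126 h = 178.416 kWh
Tier 1 (0–80 kWh): 80 × ₹9.9 = ₹792
Above 80 kWh: 98.416 × ₹10.53 = ₹1036.32048
Bill = ₹1828.32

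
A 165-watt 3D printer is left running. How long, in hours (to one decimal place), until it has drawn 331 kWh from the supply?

2006.1 h

Hours = 331 kWh ÷ 0.165 kW = 2006.1 h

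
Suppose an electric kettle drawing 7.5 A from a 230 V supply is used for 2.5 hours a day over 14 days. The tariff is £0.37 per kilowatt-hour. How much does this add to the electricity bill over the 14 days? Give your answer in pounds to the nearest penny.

£22.34

Power = 7.5 A × 230 V = 1725 W = 1.725 kW
Runtime = 2.5 h/day × 14 days = 35 h
Energy = 1.725 kW × 35 h = 60.375 kWh
Cost = 60.375 kWh × £0.37/kWh = £22.34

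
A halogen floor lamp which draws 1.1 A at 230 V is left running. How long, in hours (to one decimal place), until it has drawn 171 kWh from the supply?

Power = 1.1 A × 230 V = 253 W = 0.253 kW
Hours = 171 kWh ÷ 0.253 kW = 675.9 h

675.9 h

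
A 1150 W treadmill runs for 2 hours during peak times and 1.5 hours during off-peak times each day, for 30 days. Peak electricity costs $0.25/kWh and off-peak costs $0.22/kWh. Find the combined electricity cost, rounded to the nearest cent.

Peak energy = 1.15 kW × 2 h × 30 = 69 kWh
Off-peak energy = 1.15 kW × 1.5 h × 30 = 51.75 kWh
Cost = 69 × $0.25 + 51.75 × $0.22 = $17.25 + $11.385 = $28.64

$28.64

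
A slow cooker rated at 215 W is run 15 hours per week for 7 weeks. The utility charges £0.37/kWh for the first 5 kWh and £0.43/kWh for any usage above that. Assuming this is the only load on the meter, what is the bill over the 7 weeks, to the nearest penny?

£9.41

Runtime = 15 h/week × 7 weeks = 105 h
Energy = 0.215 kW × 105 h = 22.575 kWh
Tier 1 (0–5 kWh): 5 × £0.37 = £1.85
Above 5 kWh: 17.575 × £0.43 = £7.55725
Bill = £9.41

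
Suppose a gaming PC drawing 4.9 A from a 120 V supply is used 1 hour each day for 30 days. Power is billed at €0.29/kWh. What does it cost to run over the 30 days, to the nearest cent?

Power = 4.9 A × 120 V = 588 W = 0.588 kW
Runtime = 1 h/day × 30 days = 30 h
Energy = 0.588 kW × 30 h = 17.64 kWh
Cost = 17.64 kWh × €0.29/kWh = €5.12

€5.12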